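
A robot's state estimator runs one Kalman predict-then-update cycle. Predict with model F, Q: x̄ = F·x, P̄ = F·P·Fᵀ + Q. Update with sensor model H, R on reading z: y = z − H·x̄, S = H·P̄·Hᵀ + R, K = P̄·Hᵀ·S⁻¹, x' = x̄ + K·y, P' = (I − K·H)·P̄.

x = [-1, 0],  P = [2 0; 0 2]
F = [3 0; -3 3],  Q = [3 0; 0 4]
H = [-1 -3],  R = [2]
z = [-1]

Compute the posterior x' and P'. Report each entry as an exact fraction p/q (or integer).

x' = [-12/5, 63/55]
P' = [426/25 -144/25; -144/25 596/275]

x̄ = F·x = [-3, 3]
P̄ = F·P·Fᵀ + Q = [21 -18; -18 40]
y = z − H·x̄ = [5]
S = H·P̄·Hᵀ + R = [275]
K = P̄·Hᵀ·S⁻¹ = [3/25; -102/275]
x' = x̄ + K·y = [-12/5, 63/55]
P' = (I − K·H)·P̄ = [426/25 -144/25; -144/25 596/275]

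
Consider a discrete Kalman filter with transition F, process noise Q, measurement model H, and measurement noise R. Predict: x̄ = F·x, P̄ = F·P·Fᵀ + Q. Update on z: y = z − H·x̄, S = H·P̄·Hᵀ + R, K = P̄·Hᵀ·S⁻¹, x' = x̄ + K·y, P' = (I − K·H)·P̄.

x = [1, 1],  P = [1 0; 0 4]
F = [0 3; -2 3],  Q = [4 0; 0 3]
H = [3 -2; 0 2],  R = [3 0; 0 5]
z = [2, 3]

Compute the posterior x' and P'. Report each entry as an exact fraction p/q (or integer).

x' = [27549/16295, 4727/3259]
P' = [14168/16295 2652/3259; 2652/3259 3945/3259]

x̄ = F·x = [3, 1]
P̄ = F·P·Fᵀ + Q = [40 36; 36 43]
y = z − H·x̄ = [-5, 1]
S = H·P̄·Hᵀ + R = [103 44; 44 177]
K = P̄·Hᵀ·S⁻¹ = [5328/16295 5304/16295; 22/3259 1578/3259]
x' = x̄ + K·y = [27549/16295, 4727/3259]
P' = (I − K·H)·P̄ = [14168/16295 2652/3259; 2652/3259 3945/3259]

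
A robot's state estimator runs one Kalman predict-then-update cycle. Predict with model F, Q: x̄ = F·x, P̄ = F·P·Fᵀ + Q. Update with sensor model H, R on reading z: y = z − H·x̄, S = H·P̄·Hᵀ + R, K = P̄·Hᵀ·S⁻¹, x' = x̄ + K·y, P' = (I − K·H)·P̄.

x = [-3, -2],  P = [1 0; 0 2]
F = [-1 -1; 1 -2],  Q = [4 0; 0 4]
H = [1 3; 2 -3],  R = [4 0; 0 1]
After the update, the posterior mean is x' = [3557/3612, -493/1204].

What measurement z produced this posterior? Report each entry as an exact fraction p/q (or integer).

z = [-1, 3]

x̄ = F·x = [5, 1]
P̄ = F·P·Fᵀ + Q = [7 3; 3 13]
S = H·P̄·Hᵀ + R = [146 -94; -94 110]
K = P̄·Hᵀ·S⁻¹ = [1115/3612 1117/3612; 253/1204 -145/1204]
x' − x̄ = [-14503/3612, -1697/1204] = K·y
y = (KᵀK)⁻¹·Kᵀ·(x' − x̄) = [-9, -4]
z = y + H·x̄ = [-9, -4] + [8, 7] = [-1, 3]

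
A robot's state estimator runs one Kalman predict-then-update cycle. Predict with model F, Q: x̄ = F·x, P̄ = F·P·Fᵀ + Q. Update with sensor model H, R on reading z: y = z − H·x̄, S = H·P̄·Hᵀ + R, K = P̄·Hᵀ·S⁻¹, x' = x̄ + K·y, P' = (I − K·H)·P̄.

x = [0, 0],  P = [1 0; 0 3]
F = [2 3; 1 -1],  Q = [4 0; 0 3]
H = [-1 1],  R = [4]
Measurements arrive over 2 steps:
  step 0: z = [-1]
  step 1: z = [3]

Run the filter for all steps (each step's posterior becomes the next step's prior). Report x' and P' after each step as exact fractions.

step 0: x' = [7/10, -7/30], P' = [28/5 14/5; 14/5 56/15]
step 1: x' = [-5463/2962, 3091/2962], P' = [14952/1481 9504/1481; 9504/1481 9740/1481]

step 0: x̄ = F·x = [0, 0]
step 0: P̄ = F·P·Fᵀ + Q = [35 -7; -7 7]
step 0: y = z − H·x̄ = [-1]
step 0: S = H·P̄·Hᵀ + R = [60]
step 0: K = P̄·Hᵀ·S⁻¹ = [-7/10; 7/30]
step 0: x' = x̄ + K·y = [7/10, -7/30]
step 0: P' = (I − K·H)·P̄ = [28/5 14/5; 14/5 56/15]
step 1: x̄ = F·x = [7/10, 14/15]
step 1: P̄ = F·P·Fᵀ + Q = [468/5 14/5; 14/5 101/15]
step 1: y = z − H·x̄ = [83/30]
step 1: S = H·P̄·Hᵀ + R = [1481/15]
step 1: K = P̄·Hᵀ·S⁻¹ = [-1362/1481; 59/1481]
step 1: x' = x̄ + K·y = [-5463/2962, 3091/2962]
step 1: P' = (I − K·H)·P̄ = [14952/1481 9504/1481; 9504/1481 9740/1481]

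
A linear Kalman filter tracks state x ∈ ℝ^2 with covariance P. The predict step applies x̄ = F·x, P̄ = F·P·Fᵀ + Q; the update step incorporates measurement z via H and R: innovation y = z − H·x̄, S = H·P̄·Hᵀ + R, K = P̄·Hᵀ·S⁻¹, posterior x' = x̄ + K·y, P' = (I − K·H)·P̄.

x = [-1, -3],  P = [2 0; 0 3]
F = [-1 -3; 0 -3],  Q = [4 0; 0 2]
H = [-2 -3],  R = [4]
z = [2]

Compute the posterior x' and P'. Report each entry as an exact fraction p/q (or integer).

x̄ = F·x = [10, 9]
P̄ = F·P·Fᵀ + Q = [33 27; 27 29]
y = z − H·x̄ = [49]
S = H·P̄·Hᵀ + R = [721]
K = P̄·Hᵀ·S⁻¹ = [-21/103; -141/721]
x' = x̄ + K·y = [1/103, -60/103]
P' = (I − K·H)·P̄ = [312/103 -180/103; -180/103 1028/721]

x' = [1/103, -60/103]
P' = [312/103 -180/103; -180/103 1028/721]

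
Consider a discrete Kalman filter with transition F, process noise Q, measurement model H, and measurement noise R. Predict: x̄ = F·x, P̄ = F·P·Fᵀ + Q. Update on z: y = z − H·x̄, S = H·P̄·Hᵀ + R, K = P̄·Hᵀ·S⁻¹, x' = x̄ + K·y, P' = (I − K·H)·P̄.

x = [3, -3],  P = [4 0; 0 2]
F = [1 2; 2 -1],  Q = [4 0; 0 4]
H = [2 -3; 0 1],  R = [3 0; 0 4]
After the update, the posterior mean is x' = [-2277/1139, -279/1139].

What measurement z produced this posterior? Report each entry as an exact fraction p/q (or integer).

x̄ = F·x = [-3, 9]
P̄ = F·P·Fᵀ + Q = [16 4; 4 22]
S = H·P̄·Hᵀ + R = [217 -58; -58 26]
K = P̄·Hᵀ·S⁻¹ = [376/1139 1014/1139; -116/1139 705/1139]
x' − x̄ = [1140/1139, -10530/1139] = K·y
y = (KᵀK)⁻¹·Kᵀ·(x' − x̄) = [30, -10]
z = y + H·x̄ = [30, -10] + [-33, 9] = [-3, -1]

z = [-3, -1]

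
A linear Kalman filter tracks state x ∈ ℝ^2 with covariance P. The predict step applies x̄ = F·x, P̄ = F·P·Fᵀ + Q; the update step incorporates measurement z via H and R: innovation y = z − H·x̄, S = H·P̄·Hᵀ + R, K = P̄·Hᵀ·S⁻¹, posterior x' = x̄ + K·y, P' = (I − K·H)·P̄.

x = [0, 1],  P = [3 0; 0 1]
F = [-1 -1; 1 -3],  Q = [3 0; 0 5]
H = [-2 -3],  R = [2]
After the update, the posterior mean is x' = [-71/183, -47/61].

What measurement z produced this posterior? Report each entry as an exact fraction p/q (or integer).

z = [3]

x̄ = F·x = [-1, -3]
P̄ = F·P·Fᵀ + Q = [7 0; 0 17]
S = H·P̄·Hᵀ + R = [183]
K = P̄·Hᵀ·S⁻¹ = [-14/183; -17/61]
x' − x̄ = [112/183, 136/61] = K·y
y = (KᵀK)⁻¹·Kᵀ·(x' − x̄) = [-8]
z = y + H·x̄ = [-8] + [11] = [3]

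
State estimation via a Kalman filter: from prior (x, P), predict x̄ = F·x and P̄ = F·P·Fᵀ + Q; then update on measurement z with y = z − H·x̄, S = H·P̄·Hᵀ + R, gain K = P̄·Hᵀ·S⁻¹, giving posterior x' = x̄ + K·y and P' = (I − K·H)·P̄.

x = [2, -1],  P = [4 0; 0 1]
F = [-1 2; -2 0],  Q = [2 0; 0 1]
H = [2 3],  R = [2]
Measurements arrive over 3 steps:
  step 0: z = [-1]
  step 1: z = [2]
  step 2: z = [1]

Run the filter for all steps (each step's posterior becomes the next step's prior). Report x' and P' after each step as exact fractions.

step 0: x' = [-328/291, 109/291], P' = [974/291 -620/291; -620/291 458/291]
step 1: x' = [14/649, 2/3], P' = [55068/38291 -48/59; -48/59 2/3]
step 2: x' = [19816398/19962139, -6442465/19962139], P' = [28631786/19962139 -16245924/19962139; -16245924/19962139 13320970/19962139]

step 0: x̄ = F·x = [-4, -4]
step 0: P̄ = F·P·Fᵀ + Q = [10 8; 8 17]
step 0: y = z − H·x̄ = [19]
step 0: S = H·P̄·Hᵀ + R = [291]
step 0: K = P̄·Hᵀ·S⁻¹ = [44/291; 67/291]
step 0: x' = x̄ + K·y = [-328/291, 109/291]
step 0: P' = (I − K·H)·P̄ = [974/291 -620/291; -620/291 458/291]
step 1: x̄ = F·x = [182/97, 656/291]
step 1: P̄ = F·P·Fᵀ + Q = [1956/97 1476/97; 1476/97 4187/291]
step 1: y = z − H·x̄ = [-826/97]
step 1: S = H·P̄·Hᵀ + R = [38291/97]
step 1: K = P̄·Hᵀ·S⁻¹ = [8340/38291; 11/59]
step 1: x' = x̄ + K·y = [14/649, 2/3]
step 1: P' = (I − K·H)·P̄ = [55068/38291 -48/59; -48/59 2/3]
step 2: x̄ = F·x = [2554/1947, -28/649]
step 2: P̄ = F·P·Fᵀ + Q = [1075102/114873 234744/38291; 234744/38291 258563/38291]
step 2: y = z − H·x̄ = [-2909/1947]
step 2: S = H·P̄·Hᵀ + R = [19962139/114873]
step 2: K = P̄·Hᵀ·S⁻¹ = [4262900/19962139; 3735531/19962139]
step 2: x' = x̄ + K·y = [19816398/19962139, -6442465/19962139]
step 2: P' = (I − K·H)·P̄ = [28631786/19962139 -16245924/19962139; -16245924/19962139 13320970/19962139]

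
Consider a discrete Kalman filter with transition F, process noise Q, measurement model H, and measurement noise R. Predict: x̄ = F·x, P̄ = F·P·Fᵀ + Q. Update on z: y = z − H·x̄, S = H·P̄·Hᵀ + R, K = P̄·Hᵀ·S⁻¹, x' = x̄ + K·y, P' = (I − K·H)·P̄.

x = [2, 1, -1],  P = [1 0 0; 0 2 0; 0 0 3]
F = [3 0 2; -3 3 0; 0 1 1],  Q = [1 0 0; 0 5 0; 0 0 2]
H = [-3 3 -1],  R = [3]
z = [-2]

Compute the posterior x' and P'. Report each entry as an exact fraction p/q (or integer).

x' = [751/658, 249/658, -19/94]
P' = [4675/658 5661/658 465/94; 5661/658 7367/658 681/94; 465/94 681/94 651/94]

x̄ = F·x = [4, -3, 0]
P̄ = F·P·Fᵀ + Q = [22 -9 6; -9 32 6; 6 6 7]
y = z − H·x̄ = [19]
S = H·P̄·Hᵀ + R = [658]
K = P̄·Hᵀ·S⁻¹ = [-99/658; 117/658; -1/94]
x' = x̄ + K·y = [751/658, 249/658, -19/94]
P' = (I − K·H)·P̄ = [4675/658 5661/658 465/94; 5661/658 7367/658 681/94; 465/94 681/94 651/94]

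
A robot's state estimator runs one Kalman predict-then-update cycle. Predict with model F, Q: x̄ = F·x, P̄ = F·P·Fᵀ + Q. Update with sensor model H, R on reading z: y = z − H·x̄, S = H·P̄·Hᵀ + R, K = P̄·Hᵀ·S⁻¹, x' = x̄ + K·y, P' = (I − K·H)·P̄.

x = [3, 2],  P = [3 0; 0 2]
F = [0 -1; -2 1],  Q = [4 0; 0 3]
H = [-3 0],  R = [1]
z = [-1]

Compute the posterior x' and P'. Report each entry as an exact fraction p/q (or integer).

x̄ = F·x = [-2, -4]
P̄ = F·P·Fᵀ + Q = [6 -2; -2 17]
y = z − H·x̄ = [-7]
S = H·P̄·Hᵀ + R = [55]
K = P̄·Hᵀ·S⁻¹ = [-18/55; 6/55]
x' = x̄ + K·y = [16/55, -262/55]
P' = (I − K·H)·P̄ = [6/55 -2/55; -2/55 899/55]

x' = [16/55, -262/55]
P' = [6/55 -2/55; -2/55 899/55]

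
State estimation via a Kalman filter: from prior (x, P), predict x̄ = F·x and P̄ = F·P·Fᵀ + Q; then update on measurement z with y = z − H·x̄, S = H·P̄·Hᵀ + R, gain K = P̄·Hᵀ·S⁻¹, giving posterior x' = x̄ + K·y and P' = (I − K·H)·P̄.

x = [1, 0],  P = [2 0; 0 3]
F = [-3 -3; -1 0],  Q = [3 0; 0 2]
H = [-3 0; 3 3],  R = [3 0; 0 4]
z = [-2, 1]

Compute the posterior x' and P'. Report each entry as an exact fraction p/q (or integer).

x̄ = F·x = [-3, -1]
P̄ = F·P·Fᵀ + Q = [48 6; 6 4]
y = z − H·x̄ = [-11, 13]
S = H·P̄·Hᵀ + R = [435 -486; -486 580]
K = P̄·Hᵀ·S⁻¹ = [-399/1342 81/2684; 345/1342 717/2684]
x' = x̄ + K·y = [1779/2684, -953/2684]
P' = (I − K·H)·P̄ = [399/1342 -345/1342; -345/1342 823/1342]

x' = [1779/2684, -953/2684]
P' = [399/1342 -345/1342; -345/1342 823/1342]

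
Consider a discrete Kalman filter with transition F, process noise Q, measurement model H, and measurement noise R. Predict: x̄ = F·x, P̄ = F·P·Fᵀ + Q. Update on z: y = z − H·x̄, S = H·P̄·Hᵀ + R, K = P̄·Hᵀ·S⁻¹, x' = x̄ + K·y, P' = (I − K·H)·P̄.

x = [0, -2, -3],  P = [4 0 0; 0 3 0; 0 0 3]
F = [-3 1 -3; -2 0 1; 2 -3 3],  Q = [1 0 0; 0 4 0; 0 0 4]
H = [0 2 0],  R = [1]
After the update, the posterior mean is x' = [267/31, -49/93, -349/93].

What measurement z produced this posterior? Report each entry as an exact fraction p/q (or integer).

x̄ = F·x = [7, -3, -3]
P̄ = F·P·Fᵀ + Q = [67 15 -60; 15 23 -7; -60 -7 74]
S = H·P̄·Hᵀ + R = [93]
K = P̄·Hᵀ·S⁻¹ = [10/31; 46/93; -14/93]
x' − x̄ = [50/31, 230/93, -70/93] = K·y
y = (KᵀK)⁻¹·Kᵀ·(x' − x̄) = [5]
z = y + H·x̄ = [5] + [-6] = [-1]

z = [-1]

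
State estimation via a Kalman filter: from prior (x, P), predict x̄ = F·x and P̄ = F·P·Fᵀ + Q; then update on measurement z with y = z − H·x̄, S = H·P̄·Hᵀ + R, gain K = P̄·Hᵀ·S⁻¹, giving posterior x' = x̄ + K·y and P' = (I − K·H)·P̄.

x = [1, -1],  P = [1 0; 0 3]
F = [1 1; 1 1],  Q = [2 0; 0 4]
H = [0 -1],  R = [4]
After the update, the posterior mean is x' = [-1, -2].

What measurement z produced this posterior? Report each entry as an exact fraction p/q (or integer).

z = [3]

x̄ = F·x = [0, 0]
P̄ = F·P·Fᵀ + Q = [6 4; 4 8]
S = H·P̄·Hᵀ + R = [12]
K = P̄·Hᵀ·S⁻¹ = [-1/3; -2/3]
x' − x̄ = [-1, -2] = K·y
y = (KᵀK)⁻¹·Kᵀ·(x' − x̄) = [3]
z = y + H·x̄ = [3] + [0] = [3]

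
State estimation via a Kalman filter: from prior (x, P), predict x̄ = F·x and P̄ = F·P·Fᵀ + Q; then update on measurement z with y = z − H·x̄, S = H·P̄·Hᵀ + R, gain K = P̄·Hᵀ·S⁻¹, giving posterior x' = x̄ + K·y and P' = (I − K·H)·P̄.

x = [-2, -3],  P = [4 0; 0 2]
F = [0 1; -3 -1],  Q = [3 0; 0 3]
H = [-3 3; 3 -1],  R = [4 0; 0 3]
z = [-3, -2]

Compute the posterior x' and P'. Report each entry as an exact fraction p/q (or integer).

x' = [-12571/8990, -4081/1798]
P' = [6291/8990 1563/1798; 1563/1798 2631/1798]

x̄ = F·x = [-3, 9]
P̄ = F·P·Fᵀ + Q = [5 -2; -2 41]
y = z − H·x̄ = [-39, 16]
S = H·P̄·Hᵀ + R = [454 -192; -192 101]
K = P̄·Hᵀ·S⁻¹ = [1143/8990 1843/4495; 801/1798 343/899]
x' = x̄ + K·y = [-12571/8990, -4081/1798]
P' = (I − K·H)·P̄ = [6291/8990 1563/1798; 1563/1798 2631/1798]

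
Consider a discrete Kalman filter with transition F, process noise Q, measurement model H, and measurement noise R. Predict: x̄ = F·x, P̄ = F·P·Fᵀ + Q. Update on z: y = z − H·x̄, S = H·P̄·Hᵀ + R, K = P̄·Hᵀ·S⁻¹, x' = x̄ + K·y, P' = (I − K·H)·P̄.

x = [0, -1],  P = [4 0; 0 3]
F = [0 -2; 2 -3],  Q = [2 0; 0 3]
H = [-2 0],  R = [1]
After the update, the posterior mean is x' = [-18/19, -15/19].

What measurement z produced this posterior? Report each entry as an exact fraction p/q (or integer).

x̄ = F·x = [2, 3]
P̄ = F·P·Fᵀ + Q = [14 18; 18 46]
S = H·P̄·Hᵀ + R = [57]
K = P̄·Hᵀ·S⁻¹ = [-28/57; -12/19]
x' − x̄ = [-56/19, -72/19] = K·y
y = (KᵀK)⁻¹·Kᵀ·(x' − x̄) = [6]
z = y + H·x̄ = [6] + [-4] = [2]

z = [2]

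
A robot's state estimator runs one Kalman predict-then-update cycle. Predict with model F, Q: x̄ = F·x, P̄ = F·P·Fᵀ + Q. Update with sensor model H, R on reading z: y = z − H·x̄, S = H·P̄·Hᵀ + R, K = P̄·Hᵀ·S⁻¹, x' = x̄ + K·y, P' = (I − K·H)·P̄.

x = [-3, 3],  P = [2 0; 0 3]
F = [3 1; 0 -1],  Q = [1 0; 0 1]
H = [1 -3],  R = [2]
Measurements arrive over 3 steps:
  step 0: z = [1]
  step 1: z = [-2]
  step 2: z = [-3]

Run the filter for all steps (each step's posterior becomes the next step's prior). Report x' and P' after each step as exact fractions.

step 0: x̄ = F·x = [-6, -3]
step 0: P̄ = F·P·Fᵀ + Q = [22 -3; -3 4]
step 0: y = z − H·x̄ = [-2]
step 0: S = H·P̄·Hᵀ + R = [78]
step 0: K = P̄·Hᵀ·S⁻¹ = [31/78; -5/26]
step 0: x' = x̄ + K·y = [-265/39, -34/13]
step 0: P' = (I − K·H)·P̄ = [755/78 77/26; 77/26 29/26]
step 1: x̄ = F·x = [-23, 34/13]
step 1: P̄ = F·P·Fᵀ + Q = [107 -10; -10 55/26]
step 1: y = z − H·x̄ = [375/13]
step 1: S = H·P̄·Hᵀ + R = [4889/26]
step 1: K = P̄·Hᵀ·S⁻¹ = [3562/4889; -425/4889]
step 1: x' = x̄ + K·y = [-9697/4889, 527/4889]
step 1: P' = (I − K·H)·P̄ = [35129/4889 9335/4889; 9335/4889 3395/4889]
step 2: x̄ = F·x = [-28564/4889, -527/4889]
step 2: P̄ = F·P·Fᵀ + Q = [380455/4889 -31400/4889; -31400/4889 8284/4889]
step 2: y = z − H·x̄ = [12316/4889]
step 2: S = H·P̄·Hᵀ + R = [653189/4889]
step 2: K = P̄·Hᵀ·S⁻¹ = [8045/11071; -56252/653189]
step 2: x' = x̄ + K·y = [-44416/11071, -212115/653189]
step 2: P' = (I − K·H)·P̄ = [80470/11071 21460/11071; 21460/11071 459548/653189]

step 0: x' = [-265/39, -34/13], P' = [755/78 77/26; 77/26 29/26]
step 1: x' = [-9697/4889, 527/4889], P' = [35129/4889 9335/4889; 9335/4889 3395/4889]
step 2: x' = [-44416/11071, -212115/653189], P' = [80470/11071 21460/11071; 21460/11071 459548/653189]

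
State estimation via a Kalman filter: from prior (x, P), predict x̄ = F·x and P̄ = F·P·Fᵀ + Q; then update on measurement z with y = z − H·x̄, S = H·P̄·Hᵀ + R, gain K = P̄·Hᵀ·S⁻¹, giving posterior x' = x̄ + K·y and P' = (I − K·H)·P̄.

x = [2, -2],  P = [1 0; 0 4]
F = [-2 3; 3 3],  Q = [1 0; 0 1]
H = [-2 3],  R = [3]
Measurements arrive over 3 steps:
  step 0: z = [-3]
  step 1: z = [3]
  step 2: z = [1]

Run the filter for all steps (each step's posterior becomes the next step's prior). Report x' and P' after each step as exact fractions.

step 0: x' = [-2394/221, -138/17], P' = [8997/221 462/17; 462/17 314/17]
step 1: x' = [-5357946/2029235, -1579896/2029235], P' = [8032821/2029235 5355786/2029235; 5355786/2029235 4247096/2029235]
step 2: x' = [5513853578/1845989681, 4214810058/1845989681], P' = [7380072321/1845989681 4922101200/1845989681; 4922101200/1845989681 3896070116/1845989681]

step 0: x̄ = F·x = [-10, 0]
step 0: P̄ = F·P·Fᵀ + Q = [41 30; 30 46]
step 0: y = z − H·x̄ = [-23]
step 0: S = H·P̄·Hᵀ + R = [221]
step 0: K = P̄·Hᵀ·S⁻¹ = [8/221; 6/17]
step 0: x' = x̄ + K·y = [-2394/221, -138/17]
step 0: P' = (I − K·H)·P̄ = [8997/221 462/17; 462/17 314/17]
step 1: x̄ = F·x = [-594/221, -12564/221]
step 1: P̄ = F·P·Fᵀ + Q = [875/221 774/221; 774/221 226040/221]
step 1: y = z − H·x̄ = [2859/17]
step 1: S = H·P̄·Hᵀ + R = [156095/17]
step 1: K = P̄·Hᵀ·S⁻¹ = [44/156095; 52044/156095]
step 1: x' = x̄ + K·y = [-5357946/2029235, -1579896/2029235]
step 1: P' = (I − K·H)·P̄ = [8032821/2029235 5355786/2029235; 5355786/2029235 4247096/2029235]
step 2: x̄ = F·x = [459708/156095, -20813526/2029235]
step 2: P̄ = F·P·Fᵀ + Q = [624227/156095 468792/156095; 468792/156095 208952636/2029235]
step 2: y = z − H·x̄ = [76422221/2029235]
step 2: S = H·P̄·Hᵀ + R = [1845989681/2029235]
step 2: K = P̄·Hᵀ·S⁻¹ = [2052986/1845989681; 614669316/1845989681]
step 2: x' = x̄ + K·y = [5513853578/1845989681, 4214810058/1845989681]
step 2: P' = (I − K·H)·P̄ = [7380072321/1845989681 4922101200/1845989681; 4922101200/1845989681 3896070116/1845989681]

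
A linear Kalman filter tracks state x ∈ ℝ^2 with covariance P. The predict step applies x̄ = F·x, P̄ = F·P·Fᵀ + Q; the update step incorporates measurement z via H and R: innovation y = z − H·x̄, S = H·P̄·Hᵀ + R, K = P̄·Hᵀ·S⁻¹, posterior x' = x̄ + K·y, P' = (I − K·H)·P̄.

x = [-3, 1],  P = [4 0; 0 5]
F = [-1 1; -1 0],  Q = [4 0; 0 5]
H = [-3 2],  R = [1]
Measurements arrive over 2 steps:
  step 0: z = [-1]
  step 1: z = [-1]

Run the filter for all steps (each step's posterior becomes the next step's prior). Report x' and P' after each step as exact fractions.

step 0: x̄ = F·x = [4, 3]
step 0: P̄ = F·P·Fᵀ + Q = [13 4; 4 9]
step 0: y = z − H·x̄ = [5]
step 0: S = H·P̄·Hᵀ + R = [106]
step 0: K = P̄·Hᵀ·S⁻¹ = [-31/106; 3/53]
step 0: x' = x̄ + K·y = [269/106, 174/53]
step 0: P' = (I − K·H)·P̄ = [417/106 305/53; 305/53 459/53]
step 1: x̄ = F·x = [79/106, -269/106]
step 1: P̄ = F·P·Fᵀ + Q = [539/106 -193/106; -193/106 947/106]
step 1: y = z − H·x̄ = [669/106]
step 1: S = H·P̄·Hᵀ + R = [11061/106]
step 1: K = P̄·Hᵀ·S⁻¹ = [-2003/11061; 2473/11061]
step 1: x' = x̄ + K·y = [-1466/3687, -4154/3687]
step 1: P' = (I − K·H)·P̄ = [18395/11061 26591/11061; 26591/11061 41123/11061]

step 0: x' = [269/106, 174/53], P' = [417/106 305/53; 305/53 459/53]
step 1: x' = [-1466/3687, -4154/3687], P' = [18395/11061 26591/11061; 26591/11061 41123/11061]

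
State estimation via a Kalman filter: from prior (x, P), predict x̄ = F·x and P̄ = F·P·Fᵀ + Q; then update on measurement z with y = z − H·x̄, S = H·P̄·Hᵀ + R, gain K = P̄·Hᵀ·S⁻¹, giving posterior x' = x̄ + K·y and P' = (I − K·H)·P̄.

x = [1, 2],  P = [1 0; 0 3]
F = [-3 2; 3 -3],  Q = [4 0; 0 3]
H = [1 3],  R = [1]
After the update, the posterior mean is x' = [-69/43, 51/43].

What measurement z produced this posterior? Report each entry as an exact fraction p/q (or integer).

x̄ = F·x = [1, -3]
P̄ = F·P·Fᵀ + Q = [25 -27; -27 39]
S = H·P̄·Hᵀ + R = [215]
K = P̄·Hᵀ·S⁻¹ = [-56/215; 18/43]
x' − x̄ = [-112/43, 180/43] = K·y
y = (KᵀK)⁻¹·Kᵀ·(x' − x̄) = [10]
z = y + H·x̄ = [10] + [-8] = [2]

z = [2]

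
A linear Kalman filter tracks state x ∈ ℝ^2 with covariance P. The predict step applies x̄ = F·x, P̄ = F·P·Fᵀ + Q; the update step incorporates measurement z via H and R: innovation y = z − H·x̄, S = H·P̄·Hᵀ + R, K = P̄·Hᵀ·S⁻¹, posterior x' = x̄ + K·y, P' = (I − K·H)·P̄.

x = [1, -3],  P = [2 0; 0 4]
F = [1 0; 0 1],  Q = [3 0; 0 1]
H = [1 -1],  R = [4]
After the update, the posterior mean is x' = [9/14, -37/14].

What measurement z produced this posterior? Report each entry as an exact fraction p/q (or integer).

x̄ = F·x = [1, -3]
P̄ = F·P·Fᵀ + Q = [5 0; 0 5]
S = H·P̄·Hᵀ + R = [14]
K = P̄·Hᵀ·S⁻¹ = [5/14; -5/14]
x' − x̄ = [-5/14, 5/14] = K·y
y = (KᵀK)⁻¹·Kᵀ·(x' − x̄) = [-1]
z = y + H·x̄ = [-1] + [4] = [3]

z = [3]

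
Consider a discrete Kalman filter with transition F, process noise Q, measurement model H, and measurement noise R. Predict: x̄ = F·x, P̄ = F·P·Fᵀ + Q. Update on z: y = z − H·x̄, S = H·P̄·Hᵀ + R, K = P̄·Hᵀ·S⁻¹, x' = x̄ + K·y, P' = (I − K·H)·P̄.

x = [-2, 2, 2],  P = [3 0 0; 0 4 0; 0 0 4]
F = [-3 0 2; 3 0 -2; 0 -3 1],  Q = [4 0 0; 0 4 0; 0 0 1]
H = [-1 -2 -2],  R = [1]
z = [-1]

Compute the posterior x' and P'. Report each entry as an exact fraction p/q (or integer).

x' = [1523/196, -185/28, 311/98]
P' = [8683/196 -1089/28 1635/98; -1089/28 163/4 -297/14; 1635/98 -297/14 640/49]

x̄ = F·x = [10, -10, -4]
P̄ = F·P·Fᵀ + Q = [47 -43 8; -43 47 -8; 8 -8 41]
y = z − H·x̄ = [-19]
S = H·P̄·Hᵀ + R = [196]
K = P̄·Hᵀ·S⁻¹ = [23/196; -5/28; -37/98]
x' = x̄ + K·y = [1523/196, -185/28, 311/98]
P' = (I − K·H)·P̄ = [8683/196 -1089/28 1635/98; -1089/28 163/4 -297/14; 1635/98 -297/14 640/49]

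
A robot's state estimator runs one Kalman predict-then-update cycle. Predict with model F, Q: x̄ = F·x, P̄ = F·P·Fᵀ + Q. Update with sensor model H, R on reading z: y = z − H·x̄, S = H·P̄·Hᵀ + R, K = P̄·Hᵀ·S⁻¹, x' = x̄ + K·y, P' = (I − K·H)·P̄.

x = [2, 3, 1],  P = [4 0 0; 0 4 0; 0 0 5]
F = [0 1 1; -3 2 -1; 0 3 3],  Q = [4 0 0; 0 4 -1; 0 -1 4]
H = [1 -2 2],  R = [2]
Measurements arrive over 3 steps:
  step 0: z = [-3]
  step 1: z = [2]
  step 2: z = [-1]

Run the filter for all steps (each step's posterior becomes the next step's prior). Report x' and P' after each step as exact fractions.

step 0: x̄ = F·x = [4, -1, 12]
step 0: P̄ = F·P·Fᵀ + Q = [13 3 27; 3 61 8; 27 8 85]
step 0: y = z − H·x̄ = [-33]
step 0: S = H·P̄·Hᵀ + R = [631]
step 0: K = P̄·Hᵀ·S⁻¹ = [61/631; -103/631; 181/631]
step 0: x' = x̄ + K·y = [511/631, 2768/631, 1599/631]
step 0: P' = (I − K·H)·P̄ = [4482/631 8176/631 5996/631; 8176/631 27882/631 23691/631; 5996/631 23691/631 20874/631]
step 1: x̄ = F·x = [4367/631, 2404/631, 13101/631]
step 1: P̄ = F·P·Fᵀ + Q = [98662/631 16065/631 288414/631; 16065/631 18364/631 47564/631; 288414/631 47564/631 867766/631]
step 1: y = z − H·x̄ = [-24499/631]
step 1: S = H·P̄·Hᵀ + R = [4353328/631]
step 1: K = P̄·Hᵀ·S⁻¹ = [40210/272083; 74465/4353328; 964409/2176664]
step 1: x' = x̄ + K·y = [321841/272083, 13694267/4353328, 7748683/2176664]
step 1: P' = (I − K·H)·P̄ = [1544766/272083 2181895/272083 1449722/272083; 2181895/272083 117907257/4353328 50263281/2176664; 1449722/272083 50263281/2176664 22714401/1088332]
step 2: x̄ = F·x = [29191633/4353328, -222325/272083, 87574899/4353328]
step 2: P̄ = F·P·Fᵀ + Q = [427231297/4353328 4447866/272083 1229453955/4353328; 4447866/272083 7530592/272083 13071515/272083; 1229453955/4353328 13071515/272083 3705775177/4353328]
step 2: y = z − H·x̄ = [-215809159/4353328]
step 2: S = H·P̄·Hᵀ + R = [18700995025/4353328]
step 2: K = P̄·Hᵀ·S⁻¹ = [548761499/3740199005; 248475392/18700995025; 8222715829/18700995025]
step 2: x' = x̄ + K·y = [-2123717967/3740199005, -27598757751/18700995025, -31424151187/18700995025]
step 2: P' = (I − K·H)·P̄ = [4237409082/748039801 29821032374/3740199005 19776271168/3740199005; 29821032374/3740199005 503415546912/18700995025 429111441369/18700995025; 19776271168/3740199005 429111441369/18700995025 387893479278/18700995025]

step 0: x' = [511/631, 2768/631, 1599/631], P' = [4482/631 8176/631 5996/631; 8176/631 27882/631 23691/631; 5996/631 23691/631 20874/631]
step 1: x' = [321841/272083, 13694267/4353328, 7748683/2176664], P' = [1544766/272083 2181895/272083 1449722/272083; 2181895/272083 117907257/4353328 50263281/2176664; 1449722/272083 50263281/2176664 22714401/1088332]
step 2: x' = [-2123717967/3740199005, -27598757751/18700995025, -31424151187/18700995025], P' = [4237409082/748039801 29821032374/3740199005 19776271168/3740199005; 29821032374/3740199005 503415546912/18700995025 429111441369/18700995025; 19776271168/3740199005 429111441369/18700995025 387893479278/18700995025]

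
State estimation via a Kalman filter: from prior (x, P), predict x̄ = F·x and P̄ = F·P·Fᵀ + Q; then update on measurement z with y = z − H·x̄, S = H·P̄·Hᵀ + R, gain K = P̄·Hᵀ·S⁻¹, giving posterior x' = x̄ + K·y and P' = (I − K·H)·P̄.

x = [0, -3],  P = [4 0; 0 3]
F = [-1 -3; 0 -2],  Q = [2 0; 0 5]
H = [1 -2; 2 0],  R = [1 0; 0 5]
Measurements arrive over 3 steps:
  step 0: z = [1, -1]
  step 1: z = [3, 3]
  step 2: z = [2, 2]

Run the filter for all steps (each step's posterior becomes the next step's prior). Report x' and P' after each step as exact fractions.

step 0: x̄ = F·x = [9, 6]
step 0: P̄ = F·P·Fᵀ + Q = [33 18; 18 17]
step 0: y = z − H·x̄ = [4, -19]
step 0: S = H·P̄·Hᵀ + R = [30 -6; -6 137]
step 0: K = P̄·Hᵀ·S⁻¹ = [-5/1358 327/679; -988/2037 164/679]
step 0: x' = x̄ + K·y = [-16/97, -154/291]
step 0: P' = (I − K·H)·P̄ = [1635/1358 410/679; 410/679 1109/2037]
step 1: x̄ = F·x = [170/97, 308/291]
step 1: P̄ = F·P·Fᵀ + Q = [2275/194 434/97; 434/97 14621/2037]
step 1: y = z − H·x̄ = [979/291, -49/97]
step 1: S = H·P̄·Hᵀ + R = [95905/4074 539/97; 539/97 5035/97]
step 1: K = P̄·Hᵀ·S⁻¹ = [56595/4852369 2186422/4852369; -2292152/4852369 1081892/4852369]
step 1: x' = x̄ + K·y = [7590071/4852369, -3122080/4852369]
step 1: P' = (I − K·H)·P̄ = [5466055/4852369 2704730/4852369; 2704730/4852369 2498441/4852369]
step 2: x̄ = F·x = [1776169/4852369, 6244160/4852369]
step 2: P̄ = F·P·Fᵀ + Q = [53885142/4852369 20400106/4852369; 20400106/4852369 34255609/4852369]
step 2: y = z − H·x̄ = [20416889/4852369, 6152400/4852369]
step 2: S = H·P̄·Hᵀ + R = [114159523/4852369 26169860/4852369; 26169860/4852369 239802413/4852369]
step 2: K = P̄·Hᵀ·S⁻¹ = [65424650/5500584871 2464893628/5500584871; -2597678904/5500584871 1219361884/5500584871]
step 2: x' = x̄ + K·y = [5414004521/5500584871, -2305675384/5500584871]
step 2: P' = (I − K·H)·P̄ = [6162234070/5500584871 3048404710/5500584871; 3048404710/5500584871 2823041807/5500584871]

step 0: x' = [-16/97, -154/291], P' = [1635/1358 410/679; 410/679 1109/2037]
step 1: x' = [7590071/4852369, -3122080/4852369], P' = [5466055/4852369 2704730/4852369; 2704730/4852369 2498441/4852369]
step 2: x' = [5414004521/5500584871, -2305675384/5500584871], P' = [6162234070/5500584871 3048404710/5500584871; 3048404710/5500584871 2823041807/5500584871]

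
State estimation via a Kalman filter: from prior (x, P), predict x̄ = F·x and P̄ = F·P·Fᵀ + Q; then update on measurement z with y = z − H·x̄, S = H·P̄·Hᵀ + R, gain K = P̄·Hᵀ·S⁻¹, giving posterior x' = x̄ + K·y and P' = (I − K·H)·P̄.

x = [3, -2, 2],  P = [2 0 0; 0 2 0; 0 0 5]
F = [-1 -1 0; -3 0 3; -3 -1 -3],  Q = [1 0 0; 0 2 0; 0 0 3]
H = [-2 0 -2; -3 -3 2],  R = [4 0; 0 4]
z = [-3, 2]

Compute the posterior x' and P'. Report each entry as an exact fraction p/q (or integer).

x' = [154747/80804, -243651/80804, -12494/20201]
P' = [22580/20201 -33171/20201 -35591/40402; -33171/20201 65548/20201 76797/40402; -35591/40402 76797/40402 65803/40402]

x̄ = F·x = [-1, -3, -13]
P̄ = F·P·Fᵀ + Q = [5 6 8; 6 65 -27; 8 -27 68]
y = z − H·x̄ = [-31, 16]
S = H·P̄·Hᵀ + R = [360 -352; -352 1242]
K = P̄·Hᵀ·S⁻¹ = [-9569/80804 -1909/40402; -10455/80804 -10167/40402; -7553/20201 1997/40402]
x' = x̄ + K·y = [154747/80804, -243651/80804, -12494/20201]
P' = (I − K·H)·P̄ = [22580/20201 -33171/20201 -35591/40402; -33171/20201 65548/20201 76797/40402; -35591/40402 76797/40402 65803/40402]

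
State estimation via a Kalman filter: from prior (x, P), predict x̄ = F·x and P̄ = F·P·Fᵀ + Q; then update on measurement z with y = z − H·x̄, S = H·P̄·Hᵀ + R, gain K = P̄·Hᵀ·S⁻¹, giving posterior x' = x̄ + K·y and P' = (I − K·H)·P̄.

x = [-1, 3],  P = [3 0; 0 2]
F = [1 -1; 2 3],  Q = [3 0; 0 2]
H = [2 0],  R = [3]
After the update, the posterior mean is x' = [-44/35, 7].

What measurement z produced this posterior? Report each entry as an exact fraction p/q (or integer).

z = [-2]

x̄ = F·x = [-4, 7]
P̄ = F·P·Fᵀ + Q = [8 0; 0 32]
S = H·P̄·Hᵀ + R = [35]
K = P̄·Hᵀ·S⁻¹ = [16/35; 0]
x' − x̄ = [96/35, 0] = K·y
y = (KᵀK)⁻¹·Kᵀ·(x' − x̄) = [6]
z = y + H·x̄ = [6] + [-8] = [-2]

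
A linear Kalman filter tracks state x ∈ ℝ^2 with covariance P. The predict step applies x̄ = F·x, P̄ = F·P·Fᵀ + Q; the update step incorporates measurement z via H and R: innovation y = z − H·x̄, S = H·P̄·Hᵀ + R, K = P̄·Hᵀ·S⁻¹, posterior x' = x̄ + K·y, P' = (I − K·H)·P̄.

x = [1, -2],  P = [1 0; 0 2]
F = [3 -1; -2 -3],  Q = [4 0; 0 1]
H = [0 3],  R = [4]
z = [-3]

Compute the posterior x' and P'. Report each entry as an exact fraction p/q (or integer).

x' = [5, -191/211]
P' = [15 0; 0 92/211]

x̄ = F·x = [5, 4]
P̄ = F·P·Fᵀ + Q = [15 0; 0 23]
y = z − H·x̄ = [-15]
S = H·P̄·Hᵀ + R = [211]
K = P̄·Hᵀ·S⁻¹ = [0; 69/211]
x' = x̄ + K·y = [5, -191/211]
P' = (I − K·H)·P̄ = [15 0; 0 92/211]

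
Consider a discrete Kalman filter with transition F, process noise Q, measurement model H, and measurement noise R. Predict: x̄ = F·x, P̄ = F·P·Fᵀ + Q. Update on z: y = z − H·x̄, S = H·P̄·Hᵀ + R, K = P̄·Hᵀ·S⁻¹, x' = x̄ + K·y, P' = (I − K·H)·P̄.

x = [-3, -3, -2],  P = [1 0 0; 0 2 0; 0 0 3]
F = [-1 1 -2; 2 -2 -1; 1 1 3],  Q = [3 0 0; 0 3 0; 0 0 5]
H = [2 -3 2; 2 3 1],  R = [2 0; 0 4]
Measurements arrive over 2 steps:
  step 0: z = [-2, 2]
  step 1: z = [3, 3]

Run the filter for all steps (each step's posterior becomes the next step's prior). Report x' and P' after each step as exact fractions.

step 0: x̄ = F·x = [4, 2, -12]
step 0: P̄ = F·P·Fᵀ + Q = [18 0 -17; 0 18 -11; -17 -11 35]
step 0: y = z − H·x̄ = [20, 0]
step 0: S = H·P̄·Hᵀ + R = [372 -155; -155 139]
step 0: K = P̄·Hᵀ·S⁻¹ = [3223/27683 238/893; -3899/27683 136/893; 4631/27683 -39/893]
step 0: x' = x̄ + K·y = [175192/27683, -22614/27683, -239576/27683]
step 0: P' = (I − K·H)·P̄ = [351666/27683 -72306/27683 -456902/27683; -72306/27683 20682/27683 99430/27683; -456902/27683 99430/27683 610678/27683]
step 1: x̄ = F·x = [281346/27683, 635188/27683, -566150/27683]
step 1: P̄ = F·P·Fᵀ + Q = [817393/27683 1856432/27683 -1611112/27683; 1856432/27683 4986895/27683 -4150586/27683; -1611112/27683 -4150586/27683 3717421/27683]
step 1: y = z − H·x̄ = [2558221/27683, -1819057/27683]
step 1: S = H·P̄·Hᵀ + R = [77717629/27683 -56296071/27683; -56296071/27683 42909000/27683]
step 1: K = P̄·Hᵀ·S⁻¹ = [93606630/1993258591 1147865552/5979775773; -255776523/1993258591 1017185728/5979775773; 505054881/1993258591 321616969/5979775773]
step 1: x' = x̄ + K·y = [11297636348/5979775773, -543135587/5979775773, -3408721760/5979775773]
step 1: P' = (I − K·H)·P̄ = [17252556323/5979775773 -2875980890/5979775773 -21285707768/5979775773; -2875980890/5979775773 1713789638/5979775773 4679335778/5979775773; -21285707768/5979775773 4679335778/5979775773 29819876078/5979775773]

step 0: x' = [175192/27683, -22614/27683, -239576/27683], P' = [351666/27683 -72306/27683 -456902/27683; -72306/27683 20682/27683 99430/27683; -456902/27683 99430/27683 610678/27683]
step 1: x' = [11297636348/5979775773, -543135587/5979775773, -3408721760/5979775773], P' = [17252556323/5979775773 -2875980890/5979775773 -21285707768/5979775773; -2875980890/5979775773 1713789638/5979775773 4679335778/5979775773; -21285707768/5979775773 4679335778/5979775773 29819876078/5979775773]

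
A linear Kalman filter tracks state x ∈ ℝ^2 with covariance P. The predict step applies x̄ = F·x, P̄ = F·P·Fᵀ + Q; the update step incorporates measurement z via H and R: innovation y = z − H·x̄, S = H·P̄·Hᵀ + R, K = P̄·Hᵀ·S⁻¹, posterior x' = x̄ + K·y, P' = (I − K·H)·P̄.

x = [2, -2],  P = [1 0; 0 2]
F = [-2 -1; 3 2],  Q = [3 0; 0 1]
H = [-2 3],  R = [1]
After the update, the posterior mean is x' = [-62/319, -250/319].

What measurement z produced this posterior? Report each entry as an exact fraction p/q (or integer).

x̄ = F·x = [-2, 2]
P̄ = F·P·Fᵀ + Q = [9 -10; -10 18]
S = H·P̄·Hᵀ + R = [319]
K = P̄·Hᵀ·S⁻¹ = [-48/319; 74/319]
x' − x̄ = [576/319, -888/319] = K·y
y = (KᵀK)⁻¹·Kᵀ·(x' − x̄) = [-12]
z = y + H·x̄ = [-12] + [10] = [-2]

z = [-2]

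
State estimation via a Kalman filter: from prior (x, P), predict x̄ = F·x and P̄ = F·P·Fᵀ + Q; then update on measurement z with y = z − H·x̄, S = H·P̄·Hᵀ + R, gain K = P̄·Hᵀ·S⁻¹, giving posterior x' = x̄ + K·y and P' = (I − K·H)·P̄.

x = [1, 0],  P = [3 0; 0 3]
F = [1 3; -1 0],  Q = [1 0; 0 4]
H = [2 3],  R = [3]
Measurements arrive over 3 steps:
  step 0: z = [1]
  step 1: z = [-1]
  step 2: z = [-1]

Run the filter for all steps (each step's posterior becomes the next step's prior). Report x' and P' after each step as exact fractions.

step 0: x' = [130/77, -62/77], P' = [1965/154 -1257/154; -1257/154 853/154]
step 1: x' = [15238/54379, -29135/54379], P' = [156135/54379 -94164/54379; -94164/54379 74131/54379]
step 2: x' = [-5845589/6293116, 1663685/6293116], P' = [17633937/6293116 -10751469/6293116; -10751469/6293116 8541313/6293116]

step 0: x̄ = F·x = [1, -1]
step 0: P̄ = F·P·Fᵀ + Q = [31 -3; -3 7]
step 0: y = z − H·x̄ = [2]
step 0: S = H·P̄·Hᵀ + R = [154]
step 0: K = P̄·Hᵀ·S⁻¹ = [53/154; 15/154]
step 0: x' = x̄ + K·y = [130/77, -62/77]
step 0: P' = (I − K·H)·P̄ = [1965/154 -1257/154; -1257/154 853/154]
step 1: x̄ = F·x = [-8/11, -130/77]
step 1: P̄ = F·P·Fᵀ + Q = [161/11 129/11; 129/11 2581/154]
step 1: y = z − H·x̄ = [425/77]
step 1: S = H·P̄·Hᵀ + R = [54379/154]
step 1: K = P̄·Hᵀ·S⁻¹ = [9926/54379; 11355/54379]
step 1: x' = x̄ + K·y = [15238/54379, -29135/54379]
step 1: P' = (I − K·H)·P̄ = [156135/54379 -94164/54379; -94164/54379 74131/54379]
step 2: x̄ = F·x = [-72167/54379, -15238/54379]
step 2: P̄ = F·P·Fᵀ + Q = [312709/54379 126357/54379; 126357/54379 373651/54379]
step 2: y = z − H·x̄ = [135669/54379]
step 2: S = H·P̄·Hᵀ + R = [6293116/54379]
step 2: K = P̄·Hᵀ·S⁻¹ = [1004489/6293116; 1373667/6293116]
step 2: x' = x̄ + K·y = [-5845589/6293116, 1663685/6293116]
step 2: P' = (I − K·H)·P̄ = [17633937/6293116 -10751469/6293116; -10751469/6293116 8541313/6293116]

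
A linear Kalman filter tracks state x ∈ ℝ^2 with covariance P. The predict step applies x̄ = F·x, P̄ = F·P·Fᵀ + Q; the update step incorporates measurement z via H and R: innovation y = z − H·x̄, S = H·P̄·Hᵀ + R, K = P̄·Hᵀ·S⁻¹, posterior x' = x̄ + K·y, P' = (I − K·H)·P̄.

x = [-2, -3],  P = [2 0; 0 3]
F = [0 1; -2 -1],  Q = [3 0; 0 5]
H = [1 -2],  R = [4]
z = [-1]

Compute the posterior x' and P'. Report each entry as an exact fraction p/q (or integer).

x̄ = F·x = [-3, 7]
P̄ = F·P·Fᵀ + Q = [6 -3; -3 16]
y = z − H·x̄ = [16]
S = H·P̄·Hᵀ + R = [86]
K = P̄·Hᵀ·S⁻¹ = [6/43; -35/86]
x' = x̄ + K·y = [-33/43, 21/43]
P' = (I − K·H)·P̄ = [186/43 81/43; 81/43 151/86]

x' = [-33/43, 21/43]
P' = [186/43 81/43; 81/43 151/86]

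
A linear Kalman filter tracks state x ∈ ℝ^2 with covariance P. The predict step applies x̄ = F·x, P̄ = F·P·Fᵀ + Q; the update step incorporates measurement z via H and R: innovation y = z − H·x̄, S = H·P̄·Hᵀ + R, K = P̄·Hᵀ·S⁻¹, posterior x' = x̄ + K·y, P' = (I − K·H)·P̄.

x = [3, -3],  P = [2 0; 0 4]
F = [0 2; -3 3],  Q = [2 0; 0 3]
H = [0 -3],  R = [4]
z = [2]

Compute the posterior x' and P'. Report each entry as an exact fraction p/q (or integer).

x̄ = F·x = [-6, -18]
P̄ = F·P·Fᵀ + Q = [18 24; 24 57]
y = z − H·x̄ = [-52]
S = H·P̄·Hᵀ + R = [517]
K = P̄·Hᵀ·S⁻¹ = [-72/517; -171/517]
x' = x̄ + K·y = [642/517, -414/517]
P' = (I − K·H)·P̄ = [4122/517 96/517; 96/517 228/517]

x' = [642/517, -414/517]
P' = [4122/517 96/517; 96/517 228/517]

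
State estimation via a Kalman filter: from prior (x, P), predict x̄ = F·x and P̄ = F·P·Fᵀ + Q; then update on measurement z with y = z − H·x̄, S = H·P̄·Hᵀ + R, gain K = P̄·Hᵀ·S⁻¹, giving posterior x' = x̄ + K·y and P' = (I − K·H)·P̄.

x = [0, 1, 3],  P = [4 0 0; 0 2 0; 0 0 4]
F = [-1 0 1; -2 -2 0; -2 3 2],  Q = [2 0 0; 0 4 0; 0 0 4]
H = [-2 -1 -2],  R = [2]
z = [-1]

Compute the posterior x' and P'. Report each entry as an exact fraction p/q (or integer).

x' = [3/11, -48/11, 27/11]
P' = [170/77 96/77 -208/77; 96/77 5116/231 -940/77; -208/77 -940/77 702/77]

x̄ = F·x = [3, -2, 9]
P̄ = F·P·Fᵀ + Q = [10 8 16; 8 28 4; 16 4 54]
y = z − H·x̄ = [21]
S = H·P̄·Hᵀ + R = [462]
K = P̄·Hᵀ·S⁻¹ = [-10/77; -26/231; -24/77]
x' = x̄ + K·y = [3/11, -48/11, 27/11]
P' = (I − K·H)·P̄ = [170/77 96/77 -208/77; 96/77 5116/231 -940/77; -208/77 -940/77 702/77]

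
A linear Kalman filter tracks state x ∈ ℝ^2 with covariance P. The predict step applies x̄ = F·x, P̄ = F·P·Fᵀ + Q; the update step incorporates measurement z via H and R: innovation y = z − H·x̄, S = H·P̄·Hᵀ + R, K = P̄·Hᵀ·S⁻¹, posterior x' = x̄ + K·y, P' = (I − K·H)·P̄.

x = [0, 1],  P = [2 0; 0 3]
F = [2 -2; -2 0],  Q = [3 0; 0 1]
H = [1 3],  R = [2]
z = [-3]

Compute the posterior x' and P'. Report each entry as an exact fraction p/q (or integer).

x' = [-115/58, -19/58]
P' = [1333/58 -445/58; -445/58 161/58]

x̄ = F·x = [-2, 0]
P̄ = F·P·Fᵀ + Q = [23 -8; -8 9]
y = z − H·x̄ = [-1]
S = H·P̄·Hᵀ + R = [58]
K = P̄·Hᵀ·S⁻¹ = [-1/58; 19/58]
x' = x̄ + K·y = [-115/58, -19/58]
P' = (I − K·H)·P̄ = [1333/58 -445/58; -445/58 161/58]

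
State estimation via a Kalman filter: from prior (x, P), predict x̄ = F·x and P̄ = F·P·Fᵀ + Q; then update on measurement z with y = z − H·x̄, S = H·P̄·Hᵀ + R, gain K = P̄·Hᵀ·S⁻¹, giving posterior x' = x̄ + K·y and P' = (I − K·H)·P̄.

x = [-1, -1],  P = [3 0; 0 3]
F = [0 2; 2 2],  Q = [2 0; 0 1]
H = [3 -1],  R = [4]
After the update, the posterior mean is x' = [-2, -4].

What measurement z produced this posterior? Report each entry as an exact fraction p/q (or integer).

x̄ = F·x = [-2, -4]
P̄ = F·P·Fᵀ + Q = [14 12; 12 25]
S = H·P̄·Hᵀ + R = [83]
K = P̄·Hᵀ·S⁻¹ = [30/83; 11/83]
x' − x̄ = [0, 0] = K·y
y = (KᵀK)⁻¹·Kᵀ·(x' − x̄) = [0]
z = y + H·x̄ = [0] + [-2] = [-2]

z = [-2]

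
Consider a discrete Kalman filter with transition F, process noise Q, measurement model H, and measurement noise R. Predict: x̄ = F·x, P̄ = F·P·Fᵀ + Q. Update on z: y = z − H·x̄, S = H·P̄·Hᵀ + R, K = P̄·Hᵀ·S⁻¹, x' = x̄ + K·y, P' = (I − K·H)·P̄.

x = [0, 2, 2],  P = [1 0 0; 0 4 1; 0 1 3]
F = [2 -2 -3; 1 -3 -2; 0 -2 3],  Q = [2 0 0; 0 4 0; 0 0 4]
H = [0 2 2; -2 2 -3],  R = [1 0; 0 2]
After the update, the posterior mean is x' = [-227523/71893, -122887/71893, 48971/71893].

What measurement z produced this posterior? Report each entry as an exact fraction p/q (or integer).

x̄ = F·x = [-10, -10, 2]
P̄ = F·P·Fᵀ + Q = [61 57 -11; 57 65 1; -11 1 35]
S = H·P̄·Hᵀ + R = [409 -136; -136 221]
K = P̄·Hᵀ·S⁻¹ = [1396/4229 22737/71893; 1820/4229 23269/71893; 288/4229 -23337/71893]
x' − x̄ = [491407/71893, 596043/71893, -94815/71893] = K·y
y = (KᵀK)⁻¹·Kᵀ·(x' − x̄) = [14, 7]
z = y + H·x̄ = [14, 7] + [-16, -6] = [-2, 1]

z = [-2, 1]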